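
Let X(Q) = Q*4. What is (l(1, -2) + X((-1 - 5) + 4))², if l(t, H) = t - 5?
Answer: 144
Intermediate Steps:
l(t, H) = -5 + t
X(Q) = 4*Q
(l(1, -2) + X((-1 - 5) + 4))² = ((-5 + 1) + 4*((-1 - 5) + 4))² = (-4 + 4*(-6 + 4))² = (-4 + 4*(-2))² = (-4 - 8)² = (-12)² = 144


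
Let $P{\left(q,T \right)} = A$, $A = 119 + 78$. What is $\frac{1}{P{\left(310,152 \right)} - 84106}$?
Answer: $- \frac{1}{83909} \approx -1.1918 \cdot 10^{-5}$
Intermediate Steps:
$A = 197$
$P{\left(q,T \right)} = 197$
$\frac{1}{P{\left(310,152 \right)} - 84106} = \frac{1}{197 - 84106} = \frac{1}{-83909} = - \frac{1}{83909}$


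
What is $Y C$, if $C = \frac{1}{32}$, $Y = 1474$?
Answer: $\frac{737}{16} \approx 46.063$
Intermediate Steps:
$C = \frac{1}{32} \approx 0.03125$
$Y C = 1474 \cdot \frac{1}{32} = \frac{737}{16}$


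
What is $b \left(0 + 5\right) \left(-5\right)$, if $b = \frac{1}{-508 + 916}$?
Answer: $- \frac{25}{408} \approx -0.061275$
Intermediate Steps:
$b = \frac{1}{408} \approx 0.002451$
$b \left(0 + 5\right) \left(-5\right) = \frac{\left(0 + 5\right) \left(-5\right)}{408} = \frac{5 \left(-5\right)}{408} = \frac{1}{408} \left(-25\right) = - \frac{25}{408}$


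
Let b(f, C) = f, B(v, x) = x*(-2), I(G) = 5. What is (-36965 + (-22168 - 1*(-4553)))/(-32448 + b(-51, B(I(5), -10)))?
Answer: 54580/32499 ≈ 1.6794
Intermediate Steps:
B(v, x) = -2*x
(-36965 + (-22168 - 1*(-4553)))/(-32448 + b(-51, B(I(5), -10))) = (-36965 + (-22168 - 1*(-4553)))/(-32448 - 51) = (-36965 + (-22168 + 4553))/(-32499) = (-36965 - 17615)*(-1/32499) = -54580*(-1/32499) = 54580/32499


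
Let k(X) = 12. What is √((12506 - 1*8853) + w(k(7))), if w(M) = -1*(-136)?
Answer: 3*√421 ≈ 61.555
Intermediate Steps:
w(M) = 136
√((12506 - 1*8853) + w(k(7))) = √((12506 - 1*8853) + 136) = √((12506 - 8853) + 136) = √(3653 + 136) = √3789 = 3*√421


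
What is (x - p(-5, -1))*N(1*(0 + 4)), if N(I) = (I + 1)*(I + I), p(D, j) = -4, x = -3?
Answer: 40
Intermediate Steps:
N(I) = 2*I*(1 + I) (N(I) = (1 + I)*(2*I) = 2*I*(1 + I))
(x - p(-5, -1))*N(1*(0 + 4)) = (-3 - 1*(-4))*(2*(1*(0 + 4))*(1 + 1*(0 + 4))) = (-3 + 4)*(2*(1*4)*(1 + 1*4)) = 1*(2*4*(1 + 4)) = 1*(2*4*5) = 1*40 = 40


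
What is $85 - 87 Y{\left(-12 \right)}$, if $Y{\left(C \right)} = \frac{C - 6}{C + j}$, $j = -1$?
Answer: $- \frac{461}{13} \approx -35.462$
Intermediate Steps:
$Y{\left(C \right)} = \frac{-6 + C}{-1 + C}$ ($Y{\left(C \right)} = \frac{C - 6}{C - 1} = \frac{-6 + C}{-1 + C}$)
$85 - 87 Y{\left(-12 \right)} = 85 - 87 \frac{-6 - 12}{-1 - 12} = 85 - 87 \frac{1}{-13} \left(-18\right) = 85 - 87 \left(\left(- \frac{1}{13}\right) \left(-18\right)\right) = 85 - \frac{1566}{13} = - \frac{461}{13}$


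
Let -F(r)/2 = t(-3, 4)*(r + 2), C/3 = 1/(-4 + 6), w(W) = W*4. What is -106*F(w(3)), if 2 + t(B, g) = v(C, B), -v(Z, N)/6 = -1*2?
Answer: 29680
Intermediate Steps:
w(W) = 4*W
C = 3/2 (C = 3/(-4 + 6) = 3/2 ≈ 1.5000)
v(Z, N) = 12 (v(Z, N) = -(-6)*2 = -6*(-2) = 12)
t(B, g) = 10 (t(B, g) = -2 + 12 = 10)
F(r) = -40 - 20*r (F(r) = -20*(r + 2) = -20*(2 + r) = -2*(20 + 10*r) = -40 - 20*r)
-106*F(w(3)) = -106*(-40 - 80*3) = -106*(-40 - 20*12) = -106*(-40 - 240) = -106*(-280) = 29680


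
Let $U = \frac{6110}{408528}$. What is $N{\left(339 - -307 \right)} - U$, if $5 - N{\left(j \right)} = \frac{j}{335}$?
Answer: $\frac{209164231}{68428440} \approx 3.0567$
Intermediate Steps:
$U = \frac{3055}{204264}$ ($U = 6110 \cdot \frac{1}{408528} = \frac{3055}{204264} \approx 0.014956$)
$N{\left(j \right)} = 5 - \frac{j}{335}$
$N{\left(339 - -307 \right)} - U = \left(5 - \frac{339 - -307}{335}\right) - \frac{3055}{204264} = \left(5 - \frac{339 + 307}{335}\right) - \frac{3055}{204264} = \left(5 - \frac{646}{335}\right) - \frac{3055}{204264} = \frac{1029}{335} - \frac{3055}{204264} = \frac{209164231}{68428440}$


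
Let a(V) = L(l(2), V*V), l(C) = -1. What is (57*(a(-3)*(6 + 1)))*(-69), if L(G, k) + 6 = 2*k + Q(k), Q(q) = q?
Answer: -578151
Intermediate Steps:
L(G, k) = -6 + 3*k (L(G, k) = -6 + (2*k + k) = -6 + 3*k)
a(V) = -6 + 3*V² (a(V) = -6 + 3*(V*V) = -6 + 3*V²)
(57*(a(-3)*(6 + 1)))*(-69) = (57*((-6 + 3*(-3)²)*(6 + 1)))*(-69) = (57*((-6 + 3*9)*7))*(-69) = (57*((-6 + 27)*7))*(-69) = (57*(21*7))*(-69) = (57*147)*(-69) = 8379*(-69) = -578151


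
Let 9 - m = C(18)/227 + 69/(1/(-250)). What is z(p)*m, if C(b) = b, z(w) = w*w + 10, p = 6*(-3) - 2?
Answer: 1606287750/227 ≈ 7.0762e+6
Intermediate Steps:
p = -20 (p = -18 - 2 = -20)
z(w) = 10 + w**2 (z(w) = w**2 + 10 = 10 + w**2)
m = 3917775/227 (m = 9 - (18/227 + 69/(1/(-250))) = 9 - (18*(1/227) + 69/(-1/250)) = 9 - (18/227 + 69*(-250)) = 9 - (18/227 - 17250) = 9 - 1*(-3915732/227) = 9 + 3915732/227 = 3917775/227 ≈ 17259.)
z(p)*m = (10 + (-20)**2)*(3917775/227) = (10 + 400)*(3917775/227) = 410*(3917775/227) = 1606287750/227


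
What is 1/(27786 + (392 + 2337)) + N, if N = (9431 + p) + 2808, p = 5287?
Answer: 534805891/30515 ≈ 17526.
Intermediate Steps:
N = 17526 (N = (9431 + 5287) + 2808 = 14718 + 2808 = 17526)
1/(27786 + (392 + 2337)) + N = 1/(27786 + (392 + 2337)) + 17526 = 1/(27786 + 2729) + 17526 = 1/30515 + 17526 = 534805891/30515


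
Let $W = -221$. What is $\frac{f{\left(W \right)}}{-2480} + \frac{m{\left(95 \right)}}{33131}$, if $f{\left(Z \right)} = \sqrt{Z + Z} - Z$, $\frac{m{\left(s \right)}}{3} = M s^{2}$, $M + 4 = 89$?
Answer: $\frac{5700088049}{82164880} - \frac{i \sqrt{442}}{2480} \approx 69.374 - 0.0084773 i$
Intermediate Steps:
$M = 85$ ($M = -4 + 89 = 85$)
$m{\left(s \right)} = 255 s^{2}$ ($m{\left(s \right)} = 3 \cdot 85 s^{2} = 255 s^{2}$)
$f{\left(Z \right)} = - Z + \sqrt{2} \sqrt{Z}$ ($f{\left(Z \right)} = \sqrt{2 Z} - Z = \sqrt{2} \sqrt{Z} - Z = - Z + \sqrt{2} \sqrt{Z}$)
$\frac{f{\left(W \right)}}{-2480} + \frac{m{\left(95 \right)}}{33131} = \frac{\left(-1\right) \left(-221\right) + \sqrt{2} \sqrt{-221}}{-2480} + \frac{255 \cdot 95^{2}}{33131} = \left(221 + \sqrt{2} i \sqrt{221}\right) \left(- \frac{1}{2480}\right) + 255 \cdot 9025 \cdot \frac{1}{33131} = \left(221 + i \sqrt{442}\right) \left(- \frac{1}{2480}\right) + 2301375 \cdot \frac{1}{33131} = \left(- \frac{221}{2480} - \frac{i \sqrt{442}}{2480}\right) + \frac{2301375}{33131} = \frac{5700088049}{82164880} - \frac{i \sqrt{442}}{2480}$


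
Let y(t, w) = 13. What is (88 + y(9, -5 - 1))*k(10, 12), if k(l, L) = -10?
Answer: -1010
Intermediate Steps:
(88 + y(9, -5 - 1))*k(10, 12) = (88 + 13)*(-10) = 101*(-10) = -1010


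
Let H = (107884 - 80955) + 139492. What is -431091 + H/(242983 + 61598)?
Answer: -131301961450/304581 ≈ -4.3109e+5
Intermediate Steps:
H = 166421 (H = 26929 + 139492 = 166421)
-431091 + H/(242983 + 61598) = -431091 + 166421/(242983 + 61598) = -431091 + 166421/304581 = -131301961450/304581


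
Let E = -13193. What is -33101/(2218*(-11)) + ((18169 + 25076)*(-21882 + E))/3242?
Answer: -9251806849952/19774579 ≈ -4.6786e+5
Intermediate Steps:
-33101/(2218*(-11)) + ((18169 + 25076)*(-21882 + E))/3242 = -33101/(2218*(-11)) + ((18169 + 25076)*(-21882 - 13193))/3242 = -33101/(-24398) + (43245*(-35075))*(1/3242) = -33101*(-1/24398) - 1516818375*1/3242 = 33101/24398 - 1516818375/3242 = -9251806849952/19774579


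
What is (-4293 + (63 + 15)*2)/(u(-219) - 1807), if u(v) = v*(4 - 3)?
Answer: 4137/2026 ≈ 2.0420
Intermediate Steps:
u(v) = v (u(v) = v*1 = v)
(-4293 + (63 + 15)*2)/(u(-219) - 1807) = (-4293 + (63 + 15)*2)/(-219 - 1807) = (-4293 + 78*2)/(-2026) = (-4293 + 156)*(-1/2026) = -4137*(-1/2026) = 4137/2026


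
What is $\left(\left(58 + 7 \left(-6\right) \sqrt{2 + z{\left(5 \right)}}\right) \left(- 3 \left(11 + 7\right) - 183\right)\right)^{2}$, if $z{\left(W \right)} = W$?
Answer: $882527328 - 273655368 \sqrt{7} \approx 1.585 \cdot 10^{8}$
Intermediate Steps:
$\left(\left(58 + 7 \left(-6\right) \sqrt{2 + z{\left(5 \right)}}\right) \left(- 3 \left(11 + 7\right) - 183\right)\right)^{2} = \left(\left(58 + 7 \left(-6\right) \sqrt{2 + 5}\right) \left(- 3 \left(11 + 7\right) - 183\right)\right)^{2} = \left(\left(58 - 42 \sqrt{7}\right) \left(\left(-3\right) 18 - 183\right)\right)^{2} = \left(\left(58 - 42 \sqrt{7}\right) \left(-54 - 183\right)\right)^{2} = \left(\left(58 - 42 \sqrt{7}\right) \left(-237\right)\right)^{2} = \left(-13746 + 9954 \sqrt{7}\right)^{2}$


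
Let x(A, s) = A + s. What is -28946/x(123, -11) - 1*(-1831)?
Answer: 88063/56 ≈ 1572.6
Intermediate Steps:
-28946/x(123, -11) - 1*(-1831) = -28946/(123 - 11) - 1*(-1831) = -28946/112 + 1831 = -28946*1/112 + 1831 = -14473/56 + 1831 = 88063/56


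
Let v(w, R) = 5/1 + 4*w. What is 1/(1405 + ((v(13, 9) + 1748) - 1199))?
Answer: 1/2011 ≈ 0.00049726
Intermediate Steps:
v(w, R) = 5 + 4*w (v(w, R) = 5*1 + 4*w = 5 + 4*w)
1/(1405 + ((v(13, 9) + 1748) - 1199)) = 1/(1405 + (((5 + 4*13) + 1748) - 1199)) = 1/(1405 + (((5 + 52) + 1748) - 1199)) = 1/(1405 + ((57 + 1748) - 1199)) = 1/(1405 + (1805 - 1199)) = 1/(1405 + 606) = 1/2011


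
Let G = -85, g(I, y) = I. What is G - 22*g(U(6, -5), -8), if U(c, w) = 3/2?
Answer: -118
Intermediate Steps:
U(c, w) = 3/2 (U(c, w) = 3*(½) = 3/2)
G - 22*g(U(6, -5), -8) = -85 - 22*3/2 = -85 - 33 = -118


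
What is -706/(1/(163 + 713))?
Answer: -618456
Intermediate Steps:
-706/(1/(163 + 713)) = -706/(1/876) = -706/1/876 = -706*876 = -618456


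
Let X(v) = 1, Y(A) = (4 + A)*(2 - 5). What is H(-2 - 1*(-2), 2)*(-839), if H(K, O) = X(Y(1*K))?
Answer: -839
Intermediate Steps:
Y(A) = -12 - 3*A (Y(A) = (4 + A)*(-3) = -12 - 3*A)
H(K, O) = 1
H(-2 - 1*(-2), 2)*(-839) = 1*(-839) = -839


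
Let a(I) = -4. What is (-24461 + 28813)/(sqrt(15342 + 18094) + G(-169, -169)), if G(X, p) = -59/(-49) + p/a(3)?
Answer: -7264932864/1211938087 + 334372864*sqrt(8359)/1211938087 ≈ 19.230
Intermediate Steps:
G(X, p) = 59/49 - p/4 (G(X, p) = -59/(-49) + p/(-4) = -59*(-1/49) + p*(-1/4) = 59/49 - p/4)
(-24461 + 28813)/(sqrt(15342 + 18094) + G(-169, -169)) = (-24461 + 28813)/(sqrt(15342 + 18094) + (59/49 - 1/4*(-169))) = 4352/(sqrt(33436) + (59/49 + 169/4)) = 4352/(2*sqrt(8359) + 8517/196) = 4352/(8517/196 + 2*sqrt(8359))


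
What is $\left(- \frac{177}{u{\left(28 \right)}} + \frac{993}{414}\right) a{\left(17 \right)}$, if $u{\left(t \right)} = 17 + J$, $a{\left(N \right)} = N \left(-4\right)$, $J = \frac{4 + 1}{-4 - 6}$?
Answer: $\frac{429862}{759} \approx 566.35$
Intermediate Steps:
$J = - \frac{1}{2}$ ($J = \frac{5}{-10} = 5 \left(- \frac{1}{10}\right) = - \frac{1}{2} \approx -0.5$)
$a{\left(N \right)} = - 4 N$
$u{\left(t \right)} = \frac{33}{2}$ ($u{\left(t \right)} = 17 - \frac{1}{2} = \frac{33}{2}$)
$\left(- \frac{177}{u{\left(28 \right)}} + \frac{993}{414}\right) a{\left(17 \right)} = \left(- \frac{177}{\frac{33}{2}} + \frac{993}{414}\right) \left(\left(-4\right) 17\right) = \left(\left(-177\right) \frac{2}{33} + 993 \cdot \frac{1}{414}\right) \left(-68\right) = \left(- \frac{118}{11} + \frac{331}{138}\right) \left(-68\right) = \left(- \frac{12643}{1518}\right) \left(-68\right) = \frac{429862}{759}$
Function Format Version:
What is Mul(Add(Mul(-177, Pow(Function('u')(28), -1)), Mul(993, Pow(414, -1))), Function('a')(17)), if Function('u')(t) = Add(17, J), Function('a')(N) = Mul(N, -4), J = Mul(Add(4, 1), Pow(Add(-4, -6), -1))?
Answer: Rational(429862, 759) ≈ 566.35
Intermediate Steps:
J = Rational(-1, 2) (J = Mul(5, Pow(-10, -1)) = Mul(5, Rational(-1, 10)) = Rational(-1, 2) ≈ -0.50000)
Function('a')(N) = Mul(-4, N)
Function('u')(t) = Rational(33, 2) (Function('u')(t) = Add(17, Rational(-1, 2)) = Rational(33, 2))
Mul(Add(Mul(-177, Pow(Function('u')(28), -1)), Mul(993, Pow(414, -1))), Function('a')(17)) = Mul(Add(Mul(-177, Pow(Rational(33, 2), -1)), Mul(993, Pow(414, -1))), Mul(-4, 17)) = Mul(Add(Mul(-177, Rational(2, 33)), Mul(993, Rational(1, 414))), -68) = Mul(Add(Rational(-118, 11), Rational(331, 138)), -68) = Mul(Rational(-12643, 1518), -68) = Rational(429862, 759)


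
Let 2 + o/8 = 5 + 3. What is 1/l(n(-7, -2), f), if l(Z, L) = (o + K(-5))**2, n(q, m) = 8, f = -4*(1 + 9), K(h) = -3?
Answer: 1/2025 ≈ 0.00049383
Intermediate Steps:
o = 48 (o = -16 + 8*(5 + 3) = -16 + 8*8 = -16 + 64 = 48)
f = -40 (f = -4*10 = -40)
l(Z, L) = 2025 (l(Z, L) = (48 - 3)**2 = 45**2 = 2025)
1/l(n(-7, -2), f) = 1/2025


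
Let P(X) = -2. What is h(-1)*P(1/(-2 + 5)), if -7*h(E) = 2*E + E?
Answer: -6/7 ≈ -0.85714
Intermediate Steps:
h(E) = -3*E/7 (h(E) = -(2*E + E)/7 = -3*E/7)
h(-1)*P(1/(-2 + 5)) = -3/7*(-1)*(-2) = (3/7)*(-2) = -6/7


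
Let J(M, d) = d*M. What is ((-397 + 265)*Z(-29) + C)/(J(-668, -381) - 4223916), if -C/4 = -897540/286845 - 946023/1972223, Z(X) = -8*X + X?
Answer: 126257740660307/18713188741179504 ≈ 0.0067470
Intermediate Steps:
Z(X) = -7*X
J(M, d) = M*d
C = 544402933028/37714820429 (C = -4*(-897540/286845 - 946023/1972223) = -4*(-897540*1/286845 - 946023*1/1972223) = -4*(-59836/19123 - 946023/1972223) = -4*(-136100733257/37714820429) = 544402933028/37714820429 ≈ 14.435)
((-397 + 265)*Z(-29) + C)/(J(-668, -381) - 4223916) = ((-397 + 265)*(-7*(-29)) + 544402933028/37714820429)/(-668*(-381) - 4223916) = (-132*203 + 544402933028/37714820429)/(254508 - 4223916) = (-26796 + 544402933028/37714820429)/(-3969408) = -1010061925282456/37714820429*(-1/3969408) = 126257740660307/18713188741179504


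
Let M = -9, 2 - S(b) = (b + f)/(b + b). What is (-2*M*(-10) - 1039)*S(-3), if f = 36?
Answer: -18285/2 ≈ -9142.5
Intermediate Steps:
S(b) = 2 - (36 + b)/(2*b) (S(b) = 2 - (b + 36)/(b + b) = 2 - (36 + b)/(2*b))
(-2*M*(-10) - 1039)*S(-3) = (-2*(-9)*(-10) - 1039)*(3/2 - 18/(-3)) = (18*(-10) - 1039)*(3/2 - 18*(-1/3)) = (-180 - 1039)*(3/2 + 6) = -1219*15/2 = -18285/2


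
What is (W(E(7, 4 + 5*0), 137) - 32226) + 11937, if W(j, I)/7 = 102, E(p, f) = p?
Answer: -19575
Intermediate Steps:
W(j, I) = 714 (W(j, I) = 7*102 = 714)
(W(E(7, 4 + 5*0), 137) - 32226) + 11937 = (714 - 32226) + 11937 = -31512 + 11937 = -19575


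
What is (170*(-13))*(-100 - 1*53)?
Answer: 338130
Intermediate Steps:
(170*(-13))*(-100 - 1*53) = -2210*(-100 - 53) = -2210*(-153) = 338130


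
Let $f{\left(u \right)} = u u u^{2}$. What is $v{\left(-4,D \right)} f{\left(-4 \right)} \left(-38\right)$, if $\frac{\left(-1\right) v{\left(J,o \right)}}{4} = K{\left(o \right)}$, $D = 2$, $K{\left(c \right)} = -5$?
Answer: $-194560$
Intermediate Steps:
$v{\left(J,o \right)} = 20$ ($v{\left(J,o \right)} = \left(-4\right) \left(-5\right) = 20$)
$f{\left(u \right)} = u^{4}$ ($f{\left(u \right)} = u^{2} u^{2} = u^{4}$)
$v{\left(-4,D \right)} f{\left(-4 \right)} \left(-38\right) = 20 \left(-4\right)^{4} \left(-38\right) = 20 \cdot 256 \left(-38\right) = 5120 \left(-38\right) = -194560$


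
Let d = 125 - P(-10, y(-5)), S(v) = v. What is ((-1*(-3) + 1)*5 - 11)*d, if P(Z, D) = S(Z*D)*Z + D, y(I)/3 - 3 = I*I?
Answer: -75231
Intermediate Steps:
y(I) = 9 + 3*I**2 (y(I) = 9 + 3*(I*I) = 9 + 3*I**2)
P(Z, D) = D + D*Z**2 (P(Z, D) = (Z*D)*Z + D = (D*Z)*Z + D = D*Z**2 + D = D + D*Z**2)
d = -8359 (d = 125 - (9 + 3*(-5)**2)*(1 + (-10)**2) = 125 - (9 + 3*25)*(1 + 100) = 125 - (9 + 75)*101 = 125 - 84*101 = 125 - 1*8484 = 125 - 8484 = -8359)
((-1*(-3) + 1)*5 - 11)*d = ((-1*(-3) + 1)*5 - 11)*(-8359) = ((3 + 1)*5 - 11)*(-8359) = (4*5 - 11)*(-8359) = (20 - 11)*(-8359) = 9*(-8359) = -75231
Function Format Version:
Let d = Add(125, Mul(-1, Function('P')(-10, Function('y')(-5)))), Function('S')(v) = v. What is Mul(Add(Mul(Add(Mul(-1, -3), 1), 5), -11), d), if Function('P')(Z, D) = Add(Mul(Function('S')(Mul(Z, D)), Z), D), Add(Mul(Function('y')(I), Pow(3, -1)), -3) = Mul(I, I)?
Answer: -75231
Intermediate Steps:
Function('y')(I) = Add(9, Mul(3, Pow(I, 2))) (Function('y')(I) = Add(9, Mul(3, Mul(I, I))) = Add(9, Mul(3, Pow(I, 2))))
Function('P')(Z, D) = Add(D, Mul(D, Pow(Z, 2))) (Function('P')(Z, D) = Add(Mul(Mul(Z, D), Z), D) = Add(Mul(Mul(D, Z), Z), D) = Add(Mul(D, Pow(Z, 2)), D) = Add(D, Mul(D, Pow(Z, 2))))
d = -8359 (d = Add(125, Mul(-1, Mul(Add(9, Mul(3, Pow(-5, 2))), Add(1, Pow(-10, 2))))) = Add(125, Mul(-1, Mul(Add(9, Mul(3, 25)), Add(1, 100)))) = Add(125, Mul(-1, Mul(Add(9, 75), 101))) = Add(125, Mul(-1, Mul(84, 101))) = Add(125, Mul(-1, 8484)) = Add(125, -8484) = -8359)
Mul(Add(Mul(Add(Mul(-1, -3), 1), 5), -11), d) = Mul(Add(Mul(Add(Mul(-1, -3), 1), 5), -11), -8359) = Mul(Add(Mul(Add(3, 1), 5), -11), -8359) = Mul(Add(Mul(4, 5), -11), -8359) = Mul(Add(20, -11), -8359) = Mul(9, -8359) = -75231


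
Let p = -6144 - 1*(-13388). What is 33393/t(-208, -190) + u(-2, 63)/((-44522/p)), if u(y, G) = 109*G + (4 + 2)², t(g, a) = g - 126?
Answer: -9094252017/7435174 ≈ -1223.1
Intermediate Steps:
p = 7244 (p = -6144 + 13388 = 7244)
t(g, a) = -126 + g
u(y, G) = 36 + 109*G (u(y, G) = 109*G + 6² = 109*G + 36 = 36 + 109*G)
33393/t(-208, -190) + u(-2, 63)/((-44522/p)) = 33393/(-126 - 208) + (36 + 109*63)/((-44522/7244)) = 33393/(-334) + (36 + 6867)/((-44522*1/7244)) = 33393*(-1/334) + 6903/(-22261/3622) = -33393/334 + 6903*(-3622/22261) = -33393/334 - 25002666/22261 = -9094252017/7435174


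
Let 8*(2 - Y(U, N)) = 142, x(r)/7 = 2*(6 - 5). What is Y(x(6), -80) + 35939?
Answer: 143693/4 ≈ 35923.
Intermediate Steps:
x(r) = 14 (x(r) = 7*(2*(6 - 5)) = 7*(2*1) = 7*2 = 14)
Y(U, N) = -63/4 (Y(U, N) = 2 - ⅛*142 = 2 - 71/4 = -63/4)
Y(x(6), -80) + 35939 = -63/4 + 35939 = 143693/4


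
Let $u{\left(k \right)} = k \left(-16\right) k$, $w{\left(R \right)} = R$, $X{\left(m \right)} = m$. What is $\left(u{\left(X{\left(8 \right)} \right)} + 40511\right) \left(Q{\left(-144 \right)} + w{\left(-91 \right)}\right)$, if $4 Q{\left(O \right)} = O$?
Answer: $-5014849$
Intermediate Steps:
$u{\left(k \right)} = - 16 k^{2}$ ($u{\left(k \right)} = - 16 k k = - 16 k^{2}$)
$Q{\left(O \right)} = \frac{O}{4}$
$\left(u{\left(X{\left(8 \right)} \right)} + 40511\right) \left(Q{\left(-144 \right)} + w{\left(-91 \right)}\right) = \left(- 16 \cdot 8^{2} + 40511\right) \left(\frac{1}{4} \left(-144\right) - 91\right) = \left(\left(-16\right) 64 + 40511\right) \left(-36 - 91\right) = \left(-1024 + 40511\right) \left(-127\right) = 39487 \left(-127\right) = -5014849$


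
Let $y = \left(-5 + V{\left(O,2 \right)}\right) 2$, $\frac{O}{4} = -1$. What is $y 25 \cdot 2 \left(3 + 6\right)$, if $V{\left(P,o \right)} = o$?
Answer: $-2700$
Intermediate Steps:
$O = -4$ ($O = 4 \left(-1\right) = -4$)
$y = -6$ ($y = \left(-5 + 2\right) 2 = \left(-3\right) 2 = -6$)
$y 25 \cdot 2 \left(3 + 6\right) = \left(-6\right) 25 \cdot 2 \left(3 + 6\right) = - 150 \cdot 2 \cdot 9 = \left(-150\right) 18 = -2700$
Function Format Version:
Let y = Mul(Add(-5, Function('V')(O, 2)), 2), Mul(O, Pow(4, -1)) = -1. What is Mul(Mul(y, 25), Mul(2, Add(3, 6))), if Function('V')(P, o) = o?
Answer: -2700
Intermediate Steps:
O = -4 (O = Mul(4, -1) = -4)
y = -6 (y = Mul(Add(-5, 2), 2) = Mul(-3, 2) = -6)
Mul(Mul(y, 25), Mul(2, Add(3, 6))) = Mul(Mul(-6, 25), Mul(2, Add(3, 6))) = Mul(-150, Mul(2, 9)) = Mul(-150, 18) = -2700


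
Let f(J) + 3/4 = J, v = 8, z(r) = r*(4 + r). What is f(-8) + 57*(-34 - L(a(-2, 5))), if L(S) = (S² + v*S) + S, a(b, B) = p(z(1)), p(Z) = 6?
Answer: -28307/4 ≈ -7076.8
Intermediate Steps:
a(b, B) = 6
f(J) = -¾ + J
L(S) = S² + 9*S (L(S) = (S² + 8*S) + S = S² + 9*S)
f(-8) + 57*(-34 - L(a(-2, 5))) = (-¾ - 8) + 57*(-34 - 6*(9 + 6)) = -35/4 + 57*(-34 - 6*15) = -35/4 + 57*(-34 - 1*90) = -35/4 + 57*(-34 - 90) = -35/4 + 57*(-124) = -35/4 - 7068 = -28307/4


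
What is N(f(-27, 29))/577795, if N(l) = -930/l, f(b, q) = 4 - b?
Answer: -6/115559 ≈ -5.1922e-5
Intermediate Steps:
N(f(-27, 29))/577795 = -930/(4 - 1*(-27))/577795 = -930/(4 + 27)*(1/577795) = -930/31*(1/577795) = -930*1/31*(1/577795) = -30*1/577795 = -6/115559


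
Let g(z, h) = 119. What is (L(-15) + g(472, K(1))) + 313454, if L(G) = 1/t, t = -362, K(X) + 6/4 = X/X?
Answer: 113513425/362 ≈ 3.1357e+5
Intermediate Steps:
K(X) = -1/2 (K(X) = -3/2 + X/X = -3/2 + 1 = -1/2)
L(G) = -1/362 (L(G) = 1/(-362) = -1/362)
(L(-15) + g(472, K(1))) + 313454 = (-1/362 + 119) + 313454 = 43077/362 + 313454 = 113513425/362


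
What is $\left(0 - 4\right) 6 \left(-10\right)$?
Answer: $240$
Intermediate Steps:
$\left(0 - 4\right) 6 \left(-10\right) = \left(-4\right) 6 \left(-10\right) = \left(-24\right) \left(-10\right) = 240$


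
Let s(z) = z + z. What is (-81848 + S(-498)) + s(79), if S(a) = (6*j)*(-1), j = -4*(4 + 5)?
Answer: -81474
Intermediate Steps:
j = -36 (j = -4*9 = -36)
s(z) = 2*z
S(a) = 216 (S(a) = (6*(-36))*(-1) = -216*(-1) = 216)
(-81848 + S(-498)) + s(79) = (-81848 + 216) + 2*79 = -81632 + 158 = -81474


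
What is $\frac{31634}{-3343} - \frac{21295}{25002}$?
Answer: $- \frac{862102453}{83581686} \approx -10.314$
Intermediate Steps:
$\frac{31634}{-3343} - \frac{21295}{25002} = 31634 \left(- \frac{1}{3343}\right) - \frac{21295}{25002} = - \frac{31634}{3343} - \frac{21295}{25002} = - \frac{862102453}{83581686}$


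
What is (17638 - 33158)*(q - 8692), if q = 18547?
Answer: -152949600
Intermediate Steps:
(17638 - 33158)*(q - 8692) = (17638 - 33158)*(18547 - 8692) = -15520*9855 = -152949600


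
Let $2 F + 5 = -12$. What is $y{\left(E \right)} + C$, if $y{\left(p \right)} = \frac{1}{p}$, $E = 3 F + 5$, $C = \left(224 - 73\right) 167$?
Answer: $\frac{1033895}{41} \approx 25217.0$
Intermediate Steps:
$F = - \frac{17}{2}$ ($F = - \frac{5}{2} + \frac{1}{2} \left(-12\right) = - \frac{5}{2} - 6 = - \frac{17}{2} \approx -8.5$)
$C = 25217$ ($C = 151 \cdot 167 = 25217$)
$E = - \frac{41}{2}$ ($E = 3 \left(- \frac{17}{2}\right) + 5 = - \frac{51}{2} + 5 = - \frac{41}{2} \approx -20.5$)
$y{\left(E \right)} + C = \frac{1}{- \frac{41}{2}} + 25217 = - \frac{2}{41} + 25217 = \frac{1033895}{41}$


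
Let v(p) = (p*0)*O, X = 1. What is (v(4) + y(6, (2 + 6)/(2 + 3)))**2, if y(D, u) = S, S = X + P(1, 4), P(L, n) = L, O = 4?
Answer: 4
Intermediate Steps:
v(p) = 0 (v(p) = (p*0)*4 = 0*4 = 0)
S = 2 (S = 1 + 1 = 2)
y(D, u) = 2
(v(4) + y(6, (2 + 6)/(2 + 3)))**2 = (0 + 2)**2 = 2**2 = 4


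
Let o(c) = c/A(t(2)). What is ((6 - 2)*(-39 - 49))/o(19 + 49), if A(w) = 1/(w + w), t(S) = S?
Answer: -22/17 ≈ -1.2941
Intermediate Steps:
A(w) = 1/(2*w)
o(c) = 4*c (o(c) = c/(((½)/2)) = c/(((½)*(½))) = c/(¼) = c*4 = 4*c)
((6 - 2)*(-39 - 49))/o(19 + 49) = ((6 - 2)*(-39 - 49))/((4*(19 + 49))) = (4*(-88))/((4*68)) = -352/272 = -352*1/272 = -22/17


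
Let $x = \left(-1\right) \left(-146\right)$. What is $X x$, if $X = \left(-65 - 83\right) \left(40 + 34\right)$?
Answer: $-1598992$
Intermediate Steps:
$x = 146$
$X = -10952$ ($X = \left(-148\right) 74 = -10952$)
$X x = \left(-10952\right) 146 = -1598992$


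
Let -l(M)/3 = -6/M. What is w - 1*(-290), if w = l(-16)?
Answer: 2311/8 ≈ 288.88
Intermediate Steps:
l(M) = 18/M (l(M) = -(-18)/M = 18/M)
w = -9/8 (w = 18/(-16) = 18*(-1/16) = -9/8 ≈ -1.1250)
w - 1*(-290) = -9/8 - 1*(-290) = -9/8 + 290 = 2311/8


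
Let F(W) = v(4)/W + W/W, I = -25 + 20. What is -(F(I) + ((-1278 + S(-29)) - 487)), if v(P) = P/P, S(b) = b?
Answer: 8966/5 ≈ 1793.2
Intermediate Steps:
v(P) = 1
I = -5
F(W) = 1 + 1/W (F(W) = 1/W + W/W = 1/W + 1 = 1 + 1/W)
-(F(I) + ((-1278 + S(-29)) - 487)) = -((1 - 5)/(-5) + ((-1278 - 29) - 487)) = -(-⅕*(-4) + (-1307 - 487)) = -(⅘ - 1794) = -1*(-8966/5) = 8966/5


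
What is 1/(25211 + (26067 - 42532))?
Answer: 1/8746 ≈ 0.00011434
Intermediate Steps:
1/(25211 + (26067 - 42532)) = 1/(25211 - 16465) = 1/8746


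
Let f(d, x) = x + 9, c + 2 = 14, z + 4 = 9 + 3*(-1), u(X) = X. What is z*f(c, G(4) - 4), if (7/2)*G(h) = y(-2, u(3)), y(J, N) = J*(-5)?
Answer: 110/7 ≈ 15.714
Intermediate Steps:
z = 2 (z = -4 + (9 + 3*(-1)) = -4 + (9 - 3) = -4 + 6 = 2)
y(J, N) = -5*J
G(h) = 20/7 (G(h) = 2*(-5*(-2))/7 = (2/7)*10 = 20/7)
c = 12 (c = -2 + 14 = 12)
f(d, x) = 9 + x
z*f(c, G(4) - 4) = 2*(9 + (20/7 - 4)) = 2*(9 - 8/7) = 2*(55/7) = 110/7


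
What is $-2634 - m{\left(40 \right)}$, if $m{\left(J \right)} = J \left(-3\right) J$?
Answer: $2166$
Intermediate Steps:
$m{\left(J \right)} = - 3 J^{2}$ ($m{\left(J \right)} = - 3 J J = - 3 J^{2}$)
$-2634 - m{\left(40 \right)} = -2634 - - 3 \cdot 40^{2} = -2634 - \left(-3\right) 1600 = -2634 - -4800 = -2634 + 4800 = 2166$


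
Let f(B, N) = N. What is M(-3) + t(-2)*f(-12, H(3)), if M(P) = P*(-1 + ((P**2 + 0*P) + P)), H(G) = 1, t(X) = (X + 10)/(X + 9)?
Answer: -97/7 ≈ -13.857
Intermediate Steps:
t(X) = (10 + X)/(9 + X)
M(P) = P*(-1 + P + P**2) (M(P) = P*(-1 + ((P**2 + 0) + P)) = P*(-1 + (P**2 + P)) = P*(-1 + (P + P**2)) = P*(-1 + P + P**2))
M(-3) + t(-2)*f(-12, H(3)) = -3*(-1 - 3 + (-3)**2) + ((10 - 2)/(9 - 2))*1 = -3*(-1 - 3 + 9) + (8/7)*1 = -3*5 + ((1/7)*8)*1 = -15 + (8/7)*1 = -15 + 8/7 = -97/7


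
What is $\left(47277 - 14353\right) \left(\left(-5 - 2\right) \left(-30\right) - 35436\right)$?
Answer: $-1159780824$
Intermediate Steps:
$\left(47277 - 14353\right) \left(\left(-5 - 2\right) \left(-30\right) - 35436\right) = 32924 \left(\left(-7\right) \left(-30\right) - 35436\right) = 32924 \left(210 - 35436\right) = 32924 \left(-35226\right) = -1159780824$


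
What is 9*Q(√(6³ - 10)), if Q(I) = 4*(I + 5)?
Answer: 180 + 36*√206 ≈ 696.70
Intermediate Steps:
Q(I) = 20 + 4*I (Q(I) = 4*(5 + I) = 20 + 4*I)
9*Q(√(6³ - 10)) = 9*(20 + 4*√(6³ - 10)) = 9*(20 + 4*√(216 - 10)) = 9*(20 + 4*√206) = 180 + 36*√206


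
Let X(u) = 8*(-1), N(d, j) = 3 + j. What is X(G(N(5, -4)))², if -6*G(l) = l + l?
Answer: 64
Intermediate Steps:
G(l) = -l/3 (G(l) = -(l + l)/6 = -l/3)
X(u) = -8
X(G(N(5, -4)))² = (-8)² = 64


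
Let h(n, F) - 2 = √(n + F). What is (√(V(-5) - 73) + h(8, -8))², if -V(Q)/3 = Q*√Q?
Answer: (2 + √(-73 + 15*I*√5))² ≈ -61.339 + 68.565*I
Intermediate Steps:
V(Q) = -3*Q^(3/2) (V(Q) = -3*Q*√Q = -3*Q^(3/2))
h(n, F) = 2 + √(F + n) (h(n, F) = 2 + √(n + F) = 2 + √(F + n))
(√(V(-5) - 73) + h(8, -8))² = (√(-(-15)*I*√5 - 73) + (2 + √(-8 + 8)))² = (√(-(-15)*I*√5 - 73) + (2 + √0))² = (√(15*I*√5 - 73) + (2 + 0))² = (√(-73 + 15*I*√5) + 2)² = (2 + √(-73 + 15*I*√5))²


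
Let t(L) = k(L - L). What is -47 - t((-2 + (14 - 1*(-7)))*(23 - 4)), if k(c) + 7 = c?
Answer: -40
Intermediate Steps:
k(c) = -7 + c
t(L) = -7 (t(L) = -7 + (L - L) = -7 + 0 = -7)
-47 - t((-2 + (14 - 1*(-7)))*(23 - 4)) = -47 - 1*(-7) = -47 + 7 = -40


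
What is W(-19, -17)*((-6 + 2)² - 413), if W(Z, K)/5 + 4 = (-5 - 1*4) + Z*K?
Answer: -615350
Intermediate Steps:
W(Z, K) = -65 + 5*K*Z (W(Z, K) = -20 + 5*((-5 - 1*4) + Z*K) = -20 + 5*((-5 - 4) + K*Z) = -20 + 5*(-9 + K*Z) = -20 + (-45 + 5*K*Z) = -65 + 5*K*Z)
W(-19, -17)*((-6 + 2)² - 413) = (-65 + 5*(-17)*(-19))*((-6 + 2)² - 413) = (-65 + 1615)*((-4)² - 413) = 1550*(16 - 413) = 1550*(-397) = -615350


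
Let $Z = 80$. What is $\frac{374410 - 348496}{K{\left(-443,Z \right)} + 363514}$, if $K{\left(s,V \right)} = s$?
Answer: $\frac{25914}{363071} \approx 0.071374$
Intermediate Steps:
$\frac{374410 - 348496}{K{\left(-443,Z \right)} + 363514} = \frac{374410 - 348496}{-443 + 363514} = \frac{25914}{363071}$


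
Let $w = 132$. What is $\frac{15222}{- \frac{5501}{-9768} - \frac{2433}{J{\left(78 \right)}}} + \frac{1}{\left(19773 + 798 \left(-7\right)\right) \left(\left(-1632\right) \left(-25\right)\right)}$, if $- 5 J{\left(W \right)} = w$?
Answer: $\frac{86065302665187311}{524252335845600} \approx 164.17$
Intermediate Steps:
$J{\left(W \right)} = - \frac{132}{5}$ ($J{\left(W \right)} = \left(- \frac{1}{5}\right) 132 = - \frac{132}{5}$)
$\frac{15222}{- \frac{5501}{-9768} - \frac{2433}{J{\left(78 \right)}}} + \frac{1}{\left(19773 + 798 \left(-7\right)\right) \left(\left(-1632\right) \left(-25\right)\right)} = \frac{15222}{- \frac{5501}{-9768} - \frac{2433}{- \frac{132}{5}}} + \frac{1}{\left(19773 + 798 \left(-7\right)\right) \left(\left(-1632\right) \left(-25\right)\right)} = \frac{15222}{\left(-5501\right) \left(- \frac{1}{9768}\right) - - \frac{4055}{44}} + \frac{1}{\left(19773 - 5586\right) 40800} = \frac{15222}{\frac{5501}{9768} + \frac{4055}{44}} + \frac{1}{14187} \cdot \frac{1}{40800} = \frac{15222}{\frac{905711}{9768}} + \frac{1}{14187} \cdot \frac{1}{40800} = 15222 \cdot \frac{9768}{905711} + \frac{1}{578829600} = \frac{148688496}{905711} + \frac{1}{578829600} = \frac{86065302665187311}{524252335845600}$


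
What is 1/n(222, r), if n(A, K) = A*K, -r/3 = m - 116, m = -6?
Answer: 1/81252 ≈ 1.2307e-5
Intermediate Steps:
r = 366 (r = -3*(-6 - 116) = -3*(-122) = 366)
1/n(222, r) = 1/(222*366) = 1/81252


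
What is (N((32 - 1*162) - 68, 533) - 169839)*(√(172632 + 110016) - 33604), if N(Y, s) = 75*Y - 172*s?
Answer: 9286969460 - 552730*√70662 ≈ 9.1400e+9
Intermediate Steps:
N(Y, s) = -172*s + 75*Y
(N((32 - 1*162) - 68, 533) - 169839)*(√(172632 + 110016) - 33604) = ((-172*533 + 75*((32 - 1*162) - 68)) - 169839)*(√(172632 + 110016) - 33604) = ((-91676 + 75*((32 - 162) - 68)) - 169839)*(√282648 - 33604) = ((-91676 + 75*(-130 - 68)) - 169839)*(2*√70662 - 33604) = ((-91676 + 75*(-198)) - 169839)*(-33604 + 2*√70662) = ((-91676 - 14850) - 169839)*(-33604 + 2*√70662) = (-106526 - 169839)*(-33604 + 2*√70662) = -276365*(-33604 + 2*√70662) = 9286969460 - 552730*√70662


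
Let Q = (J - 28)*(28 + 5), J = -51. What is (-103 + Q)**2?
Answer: 7344100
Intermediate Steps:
Q = -2607 (Q = (-51 - 28)*(28 + 5) = -79*33 = -2607)
(-103 + Q)**2 = (-103 - 2607)**2 = (-2710)**2 = 7344100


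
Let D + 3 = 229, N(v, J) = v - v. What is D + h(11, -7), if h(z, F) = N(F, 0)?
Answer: 226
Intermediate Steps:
N(v, J) = 0
h(z, F) = 0
D = 226 (D = -3 + 229 = 226)
D + h(11, -7) = 226 + 0 = 226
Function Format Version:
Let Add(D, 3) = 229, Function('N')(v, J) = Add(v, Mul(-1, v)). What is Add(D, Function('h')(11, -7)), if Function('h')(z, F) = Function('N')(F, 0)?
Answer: 226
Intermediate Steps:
Function('N')(v, J) = 0
Function('h')(z, F) = 0
D = 226 (D = Add(-3, 229) = 226)
Add(D, Function('h')(11, -7)) = Add(226, 0) = 226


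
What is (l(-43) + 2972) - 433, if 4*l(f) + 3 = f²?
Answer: 6001/2 ≈ 3000.5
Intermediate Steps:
l(f) = -¾ + f²/4
(l(-43) + 2972) - 433 = ((-¾ + (¼)*(-43)²) + 2972) - 433 = ((-¾ + (¼)*1849) + 2972) - 433 = ((-¾ + 1849/4) + 2972) - 433 = (923/2 + 2972) - 433 = 6867/2 - 433 = 6001/2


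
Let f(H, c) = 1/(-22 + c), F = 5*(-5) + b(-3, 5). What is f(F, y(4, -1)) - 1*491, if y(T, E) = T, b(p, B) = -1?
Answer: -8839/18 ≈ -491.06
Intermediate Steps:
F = -26 (F = 5*(-5) - 1 = -25 - 1 = -26)
f(F, y(4, -1)) - 1*491 = 1/(-22 + 4) - 1*491 = 1/(-18) - 491 = -1/18 - 491 = -8839/18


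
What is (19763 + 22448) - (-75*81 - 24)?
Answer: 48310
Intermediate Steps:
(19763 + 22448) - (-75*81 - 24) = 42211 - (-6075 - 24) = 42211 - 1*(-6099) = 42211 + 6099 = 48310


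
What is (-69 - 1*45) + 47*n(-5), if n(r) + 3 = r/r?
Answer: -208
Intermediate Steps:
n(r) = -2 (n(r) = -3 + r/r = -3 + 1 = -2)
(-69 - 1*45) + 47*n(-5) = (-69 - 1*45) + 47*(-2) = (-69 - 45) - 94 = -114 - 94 = -208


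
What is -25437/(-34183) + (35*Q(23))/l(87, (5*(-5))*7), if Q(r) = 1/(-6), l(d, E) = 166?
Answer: 24138847/34046268 ≈ 0.70900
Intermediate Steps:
Q(r) = -1/6
-25437/(-34183) + (35*Q(23))/l(87, (5*(-5))*7) = -25437/(-34183) + (35*(-1/6))/166 = -25437*(-1/34183) - 35/6*1/166 = 25437/34183 - 35/996 = 24138847/34046268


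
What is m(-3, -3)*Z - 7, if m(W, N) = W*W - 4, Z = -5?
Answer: -32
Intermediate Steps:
m(W, N) = -4 + W**2 (m(W, N) = W**2 - 4 = -4 + W**2)
m(-3, -3)*Z - 7 = (-4 + (-3)**2)*(-5) - 7 = (-4 + 9)*(-5) - 7 = 5*(-5) - 7 = -25 - 7 = -32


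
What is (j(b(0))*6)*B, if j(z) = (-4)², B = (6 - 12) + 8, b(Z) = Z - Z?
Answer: 192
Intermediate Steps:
b(Z) = 0
B = 2 (B = -6 + 8 = 2)
j(z) = 16
(j(b(0))*6)*B = (16*6)*2 = 96*2 = 192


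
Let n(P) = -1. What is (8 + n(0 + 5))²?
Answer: 49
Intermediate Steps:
(8 + n(0 + 5))² = (8 - 1)² = 7² = 49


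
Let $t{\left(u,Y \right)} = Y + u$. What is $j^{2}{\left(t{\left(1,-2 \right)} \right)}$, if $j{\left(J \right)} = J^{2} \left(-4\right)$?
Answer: $16$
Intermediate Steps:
$j{\left(J \right)} = - 4 J^{2}$
$j^{2}{\left(t{\left(1,-2 \right)} \right)} = \left(- 4 \left(-2 + 1\right)^{2}\right)^{2} = \left(- 4 \left(-1\right)^{2}\right)^{2} = \left(\left(-4\right) 1\right)^{2} = \left(-4\right)^{2} = 16$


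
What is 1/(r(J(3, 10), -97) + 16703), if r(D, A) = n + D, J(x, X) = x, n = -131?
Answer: 1/16575 ≈ 6.0332e-5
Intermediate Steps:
r(D, A) = -131 + D
1/(r(J(3, 10), -97) + 16703) = 1/((-131 + 3) + 16703) = 1/(-128 + 16703) = 1/16575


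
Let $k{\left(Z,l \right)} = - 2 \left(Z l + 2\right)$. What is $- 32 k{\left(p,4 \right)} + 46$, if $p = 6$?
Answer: $1710$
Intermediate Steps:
$k{\left(Z,l \right)} = -4 - 2 Z l$ ($k{\left(Z,l \right)} = - 2 \left(2 + Z l\right) = -4 - 2 Z l$)
$- 32 k{\left(p,4 \right)} + 46 = - 32 \left(-4 - 12 \cdot 4\right) + 46 = - 32 \left(-4 - 48\right) + 46 = \left(-32\right) \left(-52\right) + 46 = 1664 + 46 = 1710$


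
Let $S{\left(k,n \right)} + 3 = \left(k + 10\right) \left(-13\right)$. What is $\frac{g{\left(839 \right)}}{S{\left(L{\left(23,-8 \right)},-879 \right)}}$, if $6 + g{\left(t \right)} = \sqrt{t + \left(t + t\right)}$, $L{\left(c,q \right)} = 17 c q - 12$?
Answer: $- \frac{6}{40687} + \frac{\sqrt{2517}}{40687} \approx 0.0010856$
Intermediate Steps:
$L{\left(c,q \right)} = -12 + 17 c q$ ($L{\left(c,q \right)} = 17 c q - 12 = -12 + 17 c q$)
$S{\left(k,n \right)} = -133 - 13 k$ ($S{\left(k,n \right)} = -3 + \left(k + 10\right) \left(-13\right) = -3 + \left(10 + k\right) \left(-13\right) = -3 - \left(130 + 13 k\right) = -133 - 13 k$)
$g{\left(t \right)} = -6 + \sqrt{3} \sqrt{t}$ ($g{\left(t \right)} = -6 + \sqrt{t + \left(t + t\right)} = -6 + \sqrt{t + 2 t} = -6 + \sqrt{3 t} = -6 + \sqrt{3} \sqrt{t}$)
$\frac{g{\left(839 \right)}}{S{\left(L{\left(23,-8 \right)},-879 \right)}} = \frac{-6 + \sqrt{3} \sqrt{839}}{-133 - 13 \left(-12 + 17 \cdot 23 \left(-8\right)\right)} = \frac{-6 + \sqrt{2517}}{-133 - 13 \left(-12 - 3128\right)} = \frac{-6 + \sqrt{2517}}{-133 - -40820} = \frac{-6 + \sqrt{2517}}{-133 + 40820} = \frac{-6 + \sqrt{2517}}{40687} = \left(-6 + \sqrt{2517}\right) \frac{1}{40687} = - \frac{6}{40687} + \frac{\sqrt{2517}}{40687}$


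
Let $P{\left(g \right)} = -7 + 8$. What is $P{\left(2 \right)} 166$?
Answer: $166$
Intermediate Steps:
$P{\left(g \right)} = 1$
$P{\left(2 \right)} 166 = 1 \cdot 166 = 166$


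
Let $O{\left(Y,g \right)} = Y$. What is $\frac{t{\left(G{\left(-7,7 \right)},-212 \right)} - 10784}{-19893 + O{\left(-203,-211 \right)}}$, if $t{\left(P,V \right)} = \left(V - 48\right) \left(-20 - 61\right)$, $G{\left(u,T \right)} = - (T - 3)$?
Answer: $- \frac{2569}{5024} \approx -0.51135$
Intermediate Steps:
$G{\left(u,T \right)} = 3 - T$ ($G{\left(u,T \right)} = - (-3 + T) = 3 - T$)
$t{\left(P,V \right)} = 3888 - 81 V$ ($t{\left(P,V \right)} = \left(-48 + V\right) \left(-81\right) = 3888 - 81 V$)
$\frac{t{\left(G{\left(-7,7 \right)},-212 \right)} - 10784}{-19893 + O{\left(-203,-211 \right)}} = \frac{\left(3888 - -17172\right) - 10784}{-19893 - 203} = \frac{\left(3888 + 17172\right) - 10784}{-20096} = \left(21060 - 10784\right) \left(- \frac{1}{20096}\right) = 10276 \left(- \frac{1}{20096}\right) = - \frac{2569}{5024}$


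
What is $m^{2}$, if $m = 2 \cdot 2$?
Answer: $16$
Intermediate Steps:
$m = 4$
$m^{2} = 4^{2} = 16$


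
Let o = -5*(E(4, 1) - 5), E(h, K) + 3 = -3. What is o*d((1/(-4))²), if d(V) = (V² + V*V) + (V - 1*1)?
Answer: -6545/128 ≈ -51.133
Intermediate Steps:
E(h, K) = -6 (E(h, K) = -3 - 3 = -6)
o = 55 (o = -5*(-6 - 5) = -5*(-11) = 55)
d(V) = -1 + V + 2*V² (d(V) = (V² + V²) + (V - 1) = 2*V² + (-1 + V) = -1 + V + 2*V²)
o*d((1/(-4))²) = 55*(-1 + (1/(-4))² + 2*((1/(-4))²)²) = 55*(-1 + (-¼)² + 2*((-¼)²)²) = 55*(-1 + 1/16 + 2*(1/16)²) = 55*(-1 + 1/16 + 2*(1/256)) = 55*(-1 + 1/16 + 1/128) = 55*(-119/128) = -6545/128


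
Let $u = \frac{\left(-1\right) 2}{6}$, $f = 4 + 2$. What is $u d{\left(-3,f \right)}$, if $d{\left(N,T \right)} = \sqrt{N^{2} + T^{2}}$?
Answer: $- \sqrt{5} \approx -2.2361$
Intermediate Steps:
$f = 6$
$u = - \frac{1}{3}$ ($u = \left(-2\right) \frac{1}{6} = - \frac{1}{3} \approx -0.33333$)
$u d{\left(-3,f \right)} = - \frac{\sqrt{\left(-3\right)^{2} + 6^{2}}}{3} = - \frac{\sqrt{9 + 36}}{3} = - \frac{\sqrt{45}}{3} = - \frac{3 \sqrt{5}}{3} = - \sqrt{5}$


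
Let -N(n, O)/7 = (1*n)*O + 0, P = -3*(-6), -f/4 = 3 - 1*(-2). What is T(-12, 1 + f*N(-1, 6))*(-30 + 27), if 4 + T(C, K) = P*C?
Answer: 660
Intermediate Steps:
f = -20 (f = -4*(3 - 1*(-2)) = -4*(3 + 2) = -4*5 = -20)
P = 18
N(n, O) = -7*O*n (N(n, O) = -7*((1*n)*O + 0) = -7*(n*O + 0) = -7*(O*n + 0) = -7*O*n)
T(C, K) = -4 + 18*C
T(-12, 1 + f*N(-1, 6))*(-30 + 27) = (-4 + 18*(-12))*(-30 + 27) = (-4 - 216)*(-3) = -220*(-3) = 660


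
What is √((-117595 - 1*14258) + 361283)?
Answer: √229430 ≈ 478.99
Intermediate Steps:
√((-117595 - 1*14258) + 361283) = √((-117595 - 14258) + 361283) = √(-131853 + 361283) = √229430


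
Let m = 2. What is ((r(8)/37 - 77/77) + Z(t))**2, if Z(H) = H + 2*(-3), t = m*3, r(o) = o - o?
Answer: 1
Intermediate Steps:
r(o) = 0
t = 6 (t = 2*3 = 6)
Z(H) = -6 + H (Z(H) = H - 6 = -6 + H)
((r(8)/37 - 77/77) + Z(t))**2 = ((0/37 - 77/77) + (-6 + 6))**2 = ((0*(1/37) - 77*1/77) + 0)**2 = ((0 - 1) + 0)**2 = (-1 + 0)**2 = (-1)**2 = 1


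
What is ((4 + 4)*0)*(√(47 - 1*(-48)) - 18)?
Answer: 0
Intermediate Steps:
((4 + 4)*0)*(√(47 - 1*(-48)) - 18) = (8*0)*(√(47 + 48) - 18) = 0*(√95 - 18) = 0*(-18 + √95) = 0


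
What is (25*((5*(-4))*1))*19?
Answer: -9500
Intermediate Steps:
(25*((5*(-4))*1))*19 = (25*(-20*1))*19 = (25*(-20))*19 = -500*19 = -9500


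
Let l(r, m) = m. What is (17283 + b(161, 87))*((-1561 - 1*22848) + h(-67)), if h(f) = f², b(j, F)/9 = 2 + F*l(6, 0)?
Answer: -344635920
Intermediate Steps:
b(j, F) = 18 (b(j, F) = 9*(2 + F*0) = 9*(2 + 0) = 9*2 = 18)
(17283 + b(161, 87))*((-1561 - 1*22848) + h(-67)) = (17283 + 18)*((-1561 - 1*22848) + (-67)²) = 17301*((-1561 - 22848) + 4489) = 17301*(-24409 + 4489) = 17301*(-19920) = -344635920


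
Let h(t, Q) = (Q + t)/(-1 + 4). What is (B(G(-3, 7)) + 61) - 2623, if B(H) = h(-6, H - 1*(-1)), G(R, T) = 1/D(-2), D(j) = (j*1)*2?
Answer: -10255/4 ≈ -2563.8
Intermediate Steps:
h(t, Q) = Q/3 + t/3 (h(t, Q) = (Q + t)/3 = (Q + t)*(⅓) = Q/3 + t/3)
D(j) = 2*j (D(j) = j*2 = 2*j)
G(R, T) = -¼ (G(R, T) = 1/(2*(-2)) = 1/(-4) = -¼)
B(H) = -5/3 + H/3 (B(H) = (H - 1*(-1))/3 + (⅓)*(-6) = (H + 1)/3 - 2 = (1 + H)/3 - 2 = (⅓ + H/3) - 2 = -5/3 + H/3)
(B(G(-3, 7)) + 61) - 2623 = ((-5/3 + (⅓)*(-¼)) + 61) - 2623 = ((-5/3 - 1/12) + 61) - 2623 = (-7/4 + 61) - 2623 = 237/4 - 2623 = -10255/4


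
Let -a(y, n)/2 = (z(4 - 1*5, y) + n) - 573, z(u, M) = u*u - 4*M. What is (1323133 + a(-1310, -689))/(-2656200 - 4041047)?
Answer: -1315175/6697247 ≈ -0.19638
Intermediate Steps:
z(u, M) = u**2 - 4*M
a(y, n) = 1144 - 2*n + 8*y (a(y, n) = -2*((((4 - 1*5)**2 - 4*y) + n) - 573) = -2*((((4 - 5)**2 - 4*y) + n) - 573) = -2*((((-1)**2 - 4*y) + n) - 573) = -2*(((1 - 4*y) + n) - 573) = -2*((1 + n - 4*y) - 573) = -2*(-572 + n - 4*y) = 1144 - 2*n + 8*y)
(1323133 + a(-1310, -689))/(-2656200 - 4041047) = (1323133 + (1144 - 2*(-689) + 8*(-1310)))/(-2656200 - 4041047) = (1323133 + (1144 + 1378 - 10480))/(-6697247) = (1323133 - 7958)*(-1/6697247) = 1315175*(-1/6697247) = -1315175/6697247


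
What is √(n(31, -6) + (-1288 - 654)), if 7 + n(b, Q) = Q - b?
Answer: I*√1986 ≈ 44.565*I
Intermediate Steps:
n(b, Q) = -7 + Q - b (n(b, Q) = -7 + (Q - b) = -7 + Q - b)
√(n(31, -6) + (-1288 - 654)) = √((-7 - 6 - 1*31) + (-1288 - 654)) = √((-7 - 6 - 31) - 1942) = √(-44 - 1942) = √(-1986) = I*√1986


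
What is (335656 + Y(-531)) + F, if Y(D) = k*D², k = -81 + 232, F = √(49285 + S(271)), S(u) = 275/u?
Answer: 42911767 + √3619614210/271 ≈ 4.2912e+7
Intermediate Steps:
F = √3619614210/271 (F = √(49285 + 275/271) = √(13356510/271) = √3619614210/271 ≈ 222.00)
k = 151
Y(D) = 151*D²
(335656 + Y(-531)) + F = (335656 + 151*(-531)²) + √3619614210/271 = (335656 + 151*281961) + √3619614210/271 = (335656 + 42576111) + √3619614210/271 = 42911767 + √3619614210/271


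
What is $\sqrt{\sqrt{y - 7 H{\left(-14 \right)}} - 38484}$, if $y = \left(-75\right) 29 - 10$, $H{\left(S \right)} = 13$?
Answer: $\sqrt{-38484 + 2 i \sqrt{569}} \approx 0.122 + 196.17 i$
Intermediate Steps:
$y = -2185$ ($y = -2175 + \left(-39 + 29\right) = -2175 - 10 = -2185$)
$\sqrt{\sqrt{y - 7 H{\left(-14 \right)}} - 38484} = \sqrt{\sqrt{-2185 - 91} - 38484} = \sqrt{\sqrt{-2276} - 38484} = \sqrt{2 i \sqrt{569} - 38484} = \sqrt{-38484 + 2 i \sqrt{569}}$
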